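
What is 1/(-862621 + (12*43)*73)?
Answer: -1/824953 ≈ -1.2122e-6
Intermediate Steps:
1/(-862621 + (12*43)*73) = 1/(-862621 + 516*73) = 1/(-862621 + 37668) = 1/(-824953) = -1/824953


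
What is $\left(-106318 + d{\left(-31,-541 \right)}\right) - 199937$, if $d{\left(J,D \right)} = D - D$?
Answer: $-306255$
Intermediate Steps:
$d{\left(J,D \right)} = 0$
$\left(-106318 + d{\left(-31,-541 \right)}\right) - 199937 = \left(-106318 + 0\right) - 199937 = -106318 - 199937 = -306255$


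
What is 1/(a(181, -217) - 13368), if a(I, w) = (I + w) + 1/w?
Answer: -217/2908669 ≈ -7.4605e-5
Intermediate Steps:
a(I, w) = I + w + 1/w
1/(a(181, -217) - 13368) = 1/((181 - 217 + 1/(-217)) - 13368) = 1/((181 - 217 - 1/217) - 13368) = 1/(-7813/217 - 13368) = 1/(-2908669/217) = -217/2908669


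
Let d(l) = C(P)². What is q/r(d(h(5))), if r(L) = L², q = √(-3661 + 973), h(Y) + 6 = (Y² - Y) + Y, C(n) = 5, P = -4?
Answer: 8*I*√42/625 ≈ 0.082953*I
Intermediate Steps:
h(Y) = -6 + Y² (h(Y) = -6 + ((Y² - Y) + Y) = -6 + Y²)
q = 8*I*√42 (q = √(-2688) = 8*I*√42 ≈ 51.846*I)
d(l) = 25 (d(l) = 5² = 25)
q/r(d(h(5))) = (8*I*√42)/(25²) = (8*I*√42)/625 = (8*I*√42)*(1/625) = 8*I*√42/625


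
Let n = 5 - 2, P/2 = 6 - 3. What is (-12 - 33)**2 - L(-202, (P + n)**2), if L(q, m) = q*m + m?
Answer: 18306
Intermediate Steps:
P = 6 (P = 2*(6 - 3) = 2*3 = 6)
n = 3
L(q, m) = m + m*q (L(q, m) = m*q + m = m + m*q)
(-12 - 33)**2 - L(-202, (P + n)**2) = (-12 - 33)**2 - (6 + 3)**2*(1 - 202) = (-45)**2 - 9**2*(-201) = 2025 - 81*(-201) = 2025 - 1*(-16281) = 2025 + 16281 = 18306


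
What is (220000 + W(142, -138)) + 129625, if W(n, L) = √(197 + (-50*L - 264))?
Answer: 349625 + √6833 ≈ 3.4971e+5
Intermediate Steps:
W(n, L) = √(-67 - 50*L) (W(n, L) = √(197 + (-264 - 50*L)) = √(-67 - 50*L))
(220000 + W(142, -138)) + 129625 = (220000 + √(-67 - 50*(-138))) + 129625 = (220000 + √(-67 + 6900)) + 129625 = (220000 + √6833) + 129625 = 349625 + √6833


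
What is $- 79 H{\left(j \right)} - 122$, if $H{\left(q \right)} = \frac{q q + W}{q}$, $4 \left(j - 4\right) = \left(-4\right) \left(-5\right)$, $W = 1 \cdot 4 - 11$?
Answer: $- \frac{6944}{9} \approx -771.56$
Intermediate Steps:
$W = -7$ ($W = 4 - 11 = -7$)
$j = 9$ ($j = 4 + \frac{\left(-4\right) \left(-5\right)}{4} = 4 + \frac{1}{4} \cdot 20 = 4 + 5 = 9$)
$H{\left(q \right)} = \frac{-7 + q^{2}}{q}$ ($H{\left(q \right)} = \frac{q q - 7}{q} = \frac{q^{2} - 7}{q} = \frac{-7 + q^{2}}{q}$)
$- 79 H{\left(j \right)} - 122 = - 79 \left(9 - \frac{7}{9}\right) - 122 = \left(-79\right) \frac{74}{9} - 122 = - \frac{5846}{9} - 122 = - \frac{6944}{9}$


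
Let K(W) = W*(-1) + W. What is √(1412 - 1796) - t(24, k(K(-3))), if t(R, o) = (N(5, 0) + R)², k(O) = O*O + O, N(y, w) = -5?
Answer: -361 + 8*I*√6 ≈ -361.0 + 19.596*I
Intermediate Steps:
K(W) = 0 (K(W) = -W + W = 0)
k(O) = O + O² (k(O) = O² + O = O + O²)
t(R, o) = (-5 + R)²
√(1412 - 1796) - t(24, k(K(-3))) = √(1412 - 1796) - (-5 + 24)² = √(-384) - 1*19² = 8*I*√6 - 1*361 = 8*I*√6 - 361 = -361 + 8*I*√6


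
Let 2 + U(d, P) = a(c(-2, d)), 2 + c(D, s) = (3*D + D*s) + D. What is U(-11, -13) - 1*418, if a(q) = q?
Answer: -408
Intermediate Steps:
c(D, s) = -2 + 4*D + D*s (c(D, s) = -2 + ((3*D + D*s) + D) = -2 + (4*D + D*s) = -2 + 4*D + D*s)
U(d, P) = -12 - 2*d (U(d, P) = -2 + (-2 + 4*(-2) - 2*d) = -2 + (-2 - 8 - 2*d) = -2 + (-10 - 2*d) = -12 - 2*d)
U(-11, -13) - 1*418 = (-12 - 2*(-11)) - 1*418 = (-12 + 22) - 418 = 10 - 418 = -408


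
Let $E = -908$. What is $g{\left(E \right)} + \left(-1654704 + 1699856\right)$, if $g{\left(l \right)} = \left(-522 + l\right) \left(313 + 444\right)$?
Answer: $-1037358$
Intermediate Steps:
$g{\left(l \right)} = -395154 + 757 l$ ($g{\left(l \right)} = \left(-522 + l\right) 757 = -395154 + 757 l$)
$g{\left(E \right)} + \left(-1654704 + 1699856\right) = \left(-395154 + 757 \left(-908\right)\right) + \left(-1654704 + 1699856\right) = \left(-395154 - 687356\right) + 45152 = -1082510 + 45152 = -1037358$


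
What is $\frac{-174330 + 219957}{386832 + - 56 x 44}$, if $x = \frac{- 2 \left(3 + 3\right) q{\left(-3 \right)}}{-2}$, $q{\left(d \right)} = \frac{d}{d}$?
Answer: $\frac{15209}{124016} \approx 0.12264$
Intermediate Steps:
$q{\left(d \right)} = 1$
$x = 6$ ($x = \frac{- 2 \left(3 + 3\right) 1}{-2} = \left(-2\right) 6 \cdot 1 \left(- \frac{1}{2}\right) = \left(-12\right) 1 \left(- \frac{1}{2}\right) = \left(-12\right) \left(- \frac{1}{2}\right) = 6$)
$\frac{-174330 + 219957}{386832 + - 56 x 44} = \frac{-174330 + 219957}{386832 + \left(-56\right) 6 \cdot 44} = \frac{45627}{386832 - 14784} = \frac{45627}{372048} = 45627 \cdot \frac{1}{372048} = \frac{15209}{124016}$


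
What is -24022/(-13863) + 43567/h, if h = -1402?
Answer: -570290477/19435926 ≈ -29.342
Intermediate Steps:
-24022/(-13863) + 43567/h = -24022/(-13863) + 43567/(-1402) = -24022*(-1/13863) + 43567*(-1/1402) = 24022/13863 - 43567/1402 = -570290477/19435926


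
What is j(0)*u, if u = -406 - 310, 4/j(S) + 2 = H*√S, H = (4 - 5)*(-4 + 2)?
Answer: 1432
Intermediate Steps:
H = 2 (H = -1*(-2) = 2)
j(S) = 4/(-2 + 2*√S)
u = -716
j(0)*u = (2/(-1 + √0))*(-716) = (2/(-1 + 0))*(-716) = (2/(-1))*(-716) = (2*(-1))*(-716) = -2*(-716) = 1432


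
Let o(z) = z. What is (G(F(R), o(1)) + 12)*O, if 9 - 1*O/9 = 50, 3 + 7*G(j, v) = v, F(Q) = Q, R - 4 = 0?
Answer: -30258/7 ≈ -4322.6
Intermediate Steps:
R = 4 (R = 4 + 0 = 4)
G(j, v) = -3/7 + v/7
O = -369 (O = 81 - 9*50 = 81 - 450 = -369)
(G(F(R), o(1)) + 12)*O = ((-3/7 + (⅐)*1) + 12)*(-369) = ((-3/7 + ⅐) + 12)*(-369) = (-2/7 + 12)*(-369) = (82/7)*(-369) = -30258/7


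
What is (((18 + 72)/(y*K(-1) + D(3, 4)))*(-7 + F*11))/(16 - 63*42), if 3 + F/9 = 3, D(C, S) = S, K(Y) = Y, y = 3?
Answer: 63/263 ≈ 0.23954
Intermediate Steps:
F = 0 (F = -27 + 9*3 = -27 + 27 = 0)
(((18 + 72)/(y*K(-1) + D(3, 4)))*(-7 + F*11))/(16 - 63*42) = (((18 + 72)/(3*(-1) + 4))*(-7 + 0*11))/(16 - 63*42) = ((90/(-3 + 4))*(-7 + 0))/(16 - 2646) = ((90/1)*(-7))/(-2630) = ((90*1)*(-7))*(-1/2630) = (90*(-7))*(-1/2630) = -630*(-1/2630) = 63/263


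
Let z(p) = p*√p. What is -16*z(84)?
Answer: -2688*√21 ≈ -12318.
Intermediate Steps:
z(p) = p^(3/2)
-16*z(84) = -2688*√21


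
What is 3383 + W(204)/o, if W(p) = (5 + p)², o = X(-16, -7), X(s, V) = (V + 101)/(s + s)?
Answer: -539895/47 ≈ -11487.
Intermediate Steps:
X(s, V) = (101 + V)/(2*s) (X(s, V) = (101 + V)/((2*s)) = (101 + V)*(1/(2*s)) = (101 + V)/(2*s))
o = -47/16 (o = (½)*(101 - 7)/(-16) = (½)*(-1/16)*94 = -47/16 ≈ -2.9375)
3383 + W(204)/o = 3383 + (5 + 204)²/(-47/16) = 3383 + 209²*(-16/47) = 3383 + 43681*(-16/47) = 3383 - 698896/47 = -539895/47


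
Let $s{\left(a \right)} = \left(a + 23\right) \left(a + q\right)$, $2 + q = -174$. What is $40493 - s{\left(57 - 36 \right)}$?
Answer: $47313$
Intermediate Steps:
$q = -176$ ($q = -2 - 174 = -176$)
$s{\left(a \right)} = \left(-176 + a\right) \left(23 + a\right)$ ($s{\left(a \right)} = \left(a + 23\right) \left(a - 176\right) = \left(23 + a\right) \left(-176 + a\right) = \left(-176 + a\right) \left(23 + a\right)$)
$40493 - s{\left(57 - 36 \right)} = 40493 - \left(-4048 + \left(57 - 36\right)^{2} - 153 \left(57 - 36\right)\right) = 40493 - \left(-4048 + 21^{2} - 3213\right) = 40493 - \left(-4048 + 441 - 3213\right) = 40493 - -6820 = 40493 + 6820 = 47313$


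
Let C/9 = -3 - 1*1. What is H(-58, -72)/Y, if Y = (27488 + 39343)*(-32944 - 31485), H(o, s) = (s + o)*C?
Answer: -1560/1435284833 ≈ -1.0869e-6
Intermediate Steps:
C = -36 (C = 9*(-3 - 1*1) = 9*(-3 - 1) = 9*(-4) = -36)
H(o, s) = -36*o - 36*s (H(o, s) = (s + o)*(-36) = (o + s)*(-36) = -36*o - 36*s)
Y = -4305854499 (Y = 66831*(-64429) = -4305854499)
H(-58, -72)/Y = (-36*(-58) - 36*(-72))/(-4305854499) = (2088 + 2592)*(-1/4305854499) = 4680*(-1/4305854499) = -1560/1435284833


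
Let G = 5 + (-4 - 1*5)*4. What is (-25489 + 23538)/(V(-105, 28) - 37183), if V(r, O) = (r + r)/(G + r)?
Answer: 132668/2528339 ≈ 0.052472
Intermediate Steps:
G = -31 (G = 5 + (-4 - 5)*4 = 5 - 9*4 = 5 - 36 = -31)
V(r, O) = 2*r/(-31 + r) (V(r, O) = (r + r)/(-31 + r) = (2*r)/(-31 + r) = 2*r/(-31 + r))
(-25489 + 23538)/(V(-105, 28) - 37183) = (-25489 + 23538)/(2*(-105)/(-31 - 105) - 37183) = -1951/(2*(-105)/(-136) - 37183) = -1951/(2*(-105)*(-1/136) - 37183) = -1951/(105/68 - 37183) = -1951/(-2528339/68) = -1951*(-68/2528339) = 132668/2528339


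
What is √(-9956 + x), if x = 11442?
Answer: √1486 ≈ 38.549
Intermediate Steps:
√(-9956 + x) = √(-9956 + 11442) = √1486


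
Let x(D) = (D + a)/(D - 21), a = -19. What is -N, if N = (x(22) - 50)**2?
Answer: -2209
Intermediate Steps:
x(D) = (-19 + D)/(-21 + D) (x(D) = (D - 19)/(D - 21) = (-19 + D)/(-21 + D))
N = 2209 (N = ((-19 + 22)/(-21 + 22) - 50)**2 = (3/1 - 50)**2 = (1*3 - 50)**2 = (3 - 50)**2 = (-47)**2 = 2209)
-N = -1*2209 = -2209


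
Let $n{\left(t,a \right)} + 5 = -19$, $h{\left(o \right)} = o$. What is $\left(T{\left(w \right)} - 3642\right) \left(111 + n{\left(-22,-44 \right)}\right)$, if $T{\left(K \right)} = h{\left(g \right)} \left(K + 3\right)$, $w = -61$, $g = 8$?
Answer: $-357222$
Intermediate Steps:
$n{\left(t,a \right)} = -24$ ($n{\left(t,a \right)} = -5 - 19 = -24$)
$T{\left(K \right)} = 24 + 8 K$ ($T{\left(K \right)} = 8 \left(K + 3\right) = 8 \left(3 + K\right) = 24 + 8 K$)
$\left(T{\left(w \right)} - 3642\right) \left(111 + n{\left(-22,-44 \right)}\right) = \left(\left(24 + 8 \left(-61\right)\right) - 3642\right) \left(111 - 24\right) = \left(\left(24 - 488\right) - 3642\right) 87 = \left(-464 - 3642\right) 87 = \left(-4106\right) 87 = -357222$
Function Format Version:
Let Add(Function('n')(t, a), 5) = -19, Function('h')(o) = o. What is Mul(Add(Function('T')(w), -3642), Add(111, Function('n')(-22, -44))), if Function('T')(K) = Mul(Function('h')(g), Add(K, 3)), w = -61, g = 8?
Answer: -357222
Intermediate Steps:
Function('n')(t, a) = -24 (Function('n')(t, a) = Add(-5, -19) = -24)
Function('T')(K) = Add(24, Mul(8, K)) (Function('T')(K) = Mul(8, Add(K, 3)) = Mul(8, Add(3, K)) = Add(24, Mul(8, K)))
Mul(Add(Function('T')(w), -3642), Add(111, Function('n')(-22, -44))) = Mul(Add(Add(24, Mul(8, -61)), -3642), Add(111, -24)) = Mul(Add(Add(24, -488), -3642), 87) = Mul(Add(-464, -3642), 87) = Mul(-4106, 87) = -357222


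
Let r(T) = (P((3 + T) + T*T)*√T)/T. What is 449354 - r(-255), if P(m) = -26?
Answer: 449354 - 26*I*√255/255 ≈ 4.4935e+5 - 1.6282*I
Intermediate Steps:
r(T) = -26/√T (r(T) = (-26*√T)/T = -26/√T)
449354 - r(-255) = 449354 - (-26)/√(-255) = 449354 - (-26)*(-I*√255/255) = 449354 - 26*I*√255/255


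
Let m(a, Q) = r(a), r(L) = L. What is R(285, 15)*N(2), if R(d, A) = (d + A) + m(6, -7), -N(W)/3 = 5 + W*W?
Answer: -8262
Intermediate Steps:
m(a, Q) = a
N(W) = -15 - 3*W² (N(W) = -3*(5 + W*W) = -3*(5 + W²) = -15 - 3*W²)
R(d, A) = 6 + A + d (R(d, A) = (d + A) + 6 = (A + d) + 6 = 6 + A + d)
R(285, 15)*N(2) = (6 + 15 + 285)*(-15 - 3*2²) = 306*(-15 - 3*4) = 306*(-15 - 12) = 306*(-27) = -8262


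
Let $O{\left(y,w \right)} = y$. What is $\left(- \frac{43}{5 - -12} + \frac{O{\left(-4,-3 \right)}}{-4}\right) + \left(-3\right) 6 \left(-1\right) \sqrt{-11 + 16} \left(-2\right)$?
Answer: $- \frac{26}{17} - 36 \sqrt{5} \approx -82.028$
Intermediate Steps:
$\left(- \frac{43}{5 - -12} + \frac{O{\left(-4,-3 \right)}}{-4}\right) + \left(-3\right) 6 \left(-1\right) \sqrt{-11 + 16} \left(-2\right) = \left(- \frac{43}{5 - -12} - \frac{4}{-4}\right) + \left(-3\right) 6 \left(-1\right) \sqrt{-11 + 16} \left(-2\right) = \left(- \frac{43}{5 + 12} - -1\right) + \left(-18\right) \left(-1\right) \sqrt{5} \left(-2\right) = \left(- \frac{43}{17} + 1\right) + 18 \left(- 2 \sqrt{5}\right) = \left(\left(-43\right) \frac{1}{17} + 1\right) - 36 \sqrt{5} = \left(- \frac{43}{17} + 1\right) - 36 \sqrt{5} = - \frac{26}{17} - 36 \sqrt{5}$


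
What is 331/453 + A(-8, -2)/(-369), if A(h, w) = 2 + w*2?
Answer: 41015/55719 ≈ 0.73610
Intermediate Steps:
A(h, w) = 2 + 2*w
331/453 + A(-8, -2)/(-369) = 331/453 + (2 + 2*(-2))/(-369) = 331*(1/453) + (2 - 4)*(-1/369) = 331/453 - 2*(-1/369) = 331/453 + 2/369 = 41015/55719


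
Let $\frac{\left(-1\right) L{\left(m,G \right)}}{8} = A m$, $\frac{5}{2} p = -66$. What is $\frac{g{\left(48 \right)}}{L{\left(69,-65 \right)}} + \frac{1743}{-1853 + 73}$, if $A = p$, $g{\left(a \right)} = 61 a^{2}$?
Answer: $\frac{3902221}{450340} \approx 8.6651$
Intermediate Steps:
$p = - \frac{132}{5}$ ($p = \frac{2}{5} \left(-66\right) = - \frac{132}{5} \approx -26.4$)
$A = - \frac{132}{5} \approx -26.4$
$L{\left(m,G \right)} = \frac{1056 m}{5}$ ($L{\left(m,G \right)} = - 8 \left(- \frac{132 m}{5}\right) = \frac{1056 m}{5}$)
$\frac{g{\left(48 \right)}}{L{\left(69,-65 \right)}} + \frac{1743}{-1853 + 73} = \frac{61 \cdot 48^{2}}{\frac{1056}{5} \cdot 69} + \frac{1743}{-1853 + 73} = \frac{61 \cdot 2304}{\frac{72864}{5}} + \frac{1743}{-1780} = 140544 \cdot \frac{5}{72864} + 1743 \left(- \frac{1}{1780}\right) = \frac{2440}{253} - \frac{1743}{1780} = \frac{3902221}{450340}$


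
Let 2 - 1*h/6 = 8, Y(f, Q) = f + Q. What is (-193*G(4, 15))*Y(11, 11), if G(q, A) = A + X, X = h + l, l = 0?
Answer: 89166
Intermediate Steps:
Y(f, Q) = Q + f
h = -36 (h = 12 - 6*8 = 12 - 48 = -36)
X = -36 (X = -36 + 0 = -36)
G(q, A) = -36 + A (G(q, A) = A - 36 = -36 + A)
(-193*G(4, 15))*Y(11, 11) = (-193*(-36 + 15))*(11 + 11) = -193*(-21)*22 = 4053*22 = 89166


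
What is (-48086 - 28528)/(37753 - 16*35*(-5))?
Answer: -76614/40553 ≈ -1.8892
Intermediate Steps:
(-48086 - 28528)/(37753 - 16*35*(-5)) = -76614/(37753 - 560*(-5)) = -76614/(37753 + 2800) = -76614/40553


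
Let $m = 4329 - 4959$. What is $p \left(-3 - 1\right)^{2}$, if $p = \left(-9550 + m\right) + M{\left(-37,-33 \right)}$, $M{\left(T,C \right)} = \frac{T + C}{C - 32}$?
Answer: $- \frac{2117216}{13} \approx -1.6286 \cdot 10^{5}$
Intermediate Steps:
$M{\left(T,C \right)} = \frac{C + T}{-32 + C}$
$m = -630$
$p = - \frac{132326}{13}$ ($p = \left(-9550 - 630\right) + \frac{-33 - 37}{-32 - 33} = -10180 + \frac{1}{-65} \left(-70\right) = -10180 - - \frac{14}{13} = -10180 + \frac{14}{13} = - \frac{132326}{13} \approx -10179.0$)
$p \left(-3 - 1\right)^{2} = - \frac{132326 \left(-3 - 1\right)^{2}}{13} = - \frac{132326 \left(-4\right)^{2}}{13} = \left(- \frac{132326}{13}\right) 16 = - \frac{2117216}{13}$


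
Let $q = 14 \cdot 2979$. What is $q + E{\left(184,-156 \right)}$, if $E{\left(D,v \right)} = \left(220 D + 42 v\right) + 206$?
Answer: $75840$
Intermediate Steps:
$E{\left(D,v \right)} = 206 + 42 v + 220 D$ ($E{\left(D,v \right)} = \left(42 v + 220 D\right) + 206 = 206 + 42 v + 220 D$)
$q = 41706$
$q + E{\left(184,-156 \right)} = 41706 + \left(206 + 42 \left(-156\right) + 220 \cdot 184\right) = 41706 + \left(206 - 6552 + 40480\right) = 41706 + 34134 = 75840$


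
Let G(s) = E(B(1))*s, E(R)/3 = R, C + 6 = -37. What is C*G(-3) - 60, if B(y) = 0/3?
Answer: -60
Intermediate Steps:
C = -43 (C = -6 - 37 = -43)
B(y) = 0 (B(y) = 0*(1/3) = 0)
E(R) = 3*R
G(s) = 0 (G(s) = (3*0)*s = 0*s = 0)
C*G(-3) - 60 = -43*0 - 60 = 0 - 60 = -60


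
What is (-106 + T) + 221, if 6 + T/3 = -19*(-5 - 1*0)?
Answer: 382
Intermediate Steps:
T = 267 (T = -18 + 3*(-19*(-5 - 1*0)) = -18 + 3*(-19*(-5 + 0)) = -18 + 3*(-19*(-5)) = -18 + 3*95 = -18 + 285 = 267)
(-106 + T) + 221 = (-106 + 267) + 221 = 161 + 221 = 382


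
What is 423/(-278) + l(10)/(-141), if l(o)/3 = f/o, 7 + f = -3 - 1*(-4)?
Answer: -98571/65330 ≈ -1.5088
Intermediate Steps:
f = -6 (f = -7 + (-3 - 1*(-4)) = -7 + (-3 + 4) = -7 + 1 = -6)
l(o) = -18/o (l(o) = 3*(-6/o) = -18/o)
423/(-278) + l(10)/(-141) = 423/(-278) - 18/10/(-141) = 423*(-1/278) - 18*⅒*(-1/141) = -423/278 - 9/5*(-1/141) = -423/278 + 3/235 = -98571/65330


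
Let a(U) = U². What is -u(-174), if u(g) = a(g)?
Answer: -30276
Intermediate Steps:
u(g) = g²
-u(-174) = -1*(-174)² = -1*30276 = -30276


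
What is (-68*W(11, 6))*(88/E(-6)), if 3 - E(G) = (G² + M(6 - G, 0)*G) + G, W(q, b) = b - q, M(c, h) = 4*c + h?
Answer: 29920/261 ≈ 114.64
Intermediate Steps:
M(c, h) = h + 4*c
E(G) = 3 - G - G² - G*(24 - 4*G) (E(G) = 3 - ((G² + (0 + 4*(6 - G))*G) + G) = 3 - ((G² + (0 + (24 - 4*G))*G) + G) = 3 - ((G² + (24 - 4*G)*G) + G) = 3 - ((G² + G*(24 - 4*G)) + G) = 3 - (G + G² + G*(24 - 4*G)) = 3 + (-G - G² - G*(24 - 4*G)) = 3 - G - G² - G*(24 - 4*G))
(-68*W(11, 6))*(88/E(-6)) = (-68*(6 - 1*11))*(88/(3 - 25*(-6) + 3*(-6)²)) = (-68*(6 - 11))*(88/(3 + 150 + 3*36)) = (-68*(-5))*(88/(3 + 150 + 108)) = 340*(88/261) = 29920/261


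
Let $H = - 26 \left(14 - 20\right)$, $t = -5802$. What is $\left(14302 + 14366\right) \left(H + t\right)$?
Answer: $-161859528$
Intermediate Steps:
$H = 156$ ($H = \left(-26\right) \left(-6\right) = 156$)
$\left(14302 + 14366\right) \left(H + t\right) = \left(14302 + 14366\right) \left(156 - 5802\right) = 28668 \left(-5646\right) = -161859528$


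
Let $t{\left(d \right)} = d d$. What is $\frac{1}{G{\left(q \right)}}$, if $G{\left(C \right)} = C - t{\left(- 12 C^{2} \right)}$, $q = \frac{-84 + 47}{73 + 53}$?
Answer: $- \frac{3500658}{4776293} \approx -0.73292$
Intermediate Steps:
$t{\left(d \right)} = d^{2}$
$q = - \frac{37}{126} \approx -0.29365$
$G{\left(C \right)} = C - 144 C^{4}$ ($G{\left(C \right)} = C - \left(- 12 C^{2}\right)^{2} = C - 144 C^{4}$)
$\frac{1}{G{\left(q \right)}} = \frac{1}{- \frac{37}{126} - 144 \left(- \frac{37}{126}\right)^{4}} = \frac{1}{- \frac{37}{126} - \frac{1874161}{1750329}} = \frac{1}{- \frac{4776293}{3500658}} = - \frac{3500658}{4776293}$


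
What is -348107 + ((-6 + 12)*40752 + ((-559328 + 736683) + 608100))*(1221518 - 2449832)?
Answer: -1265123233745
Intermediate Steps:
-348107 + ((-6 + 12)*40752 + ((-559328 + 736683) + 608100))*(1221518 - 2449832) = -348107 + (6*40752 + (177355 + 608100))*(-1228314) = -348107 + (244512 + 785455)*(-1228314) = -348107 + 1029967*(-1228314) = -348107 - 1265122885638 = -1265123233745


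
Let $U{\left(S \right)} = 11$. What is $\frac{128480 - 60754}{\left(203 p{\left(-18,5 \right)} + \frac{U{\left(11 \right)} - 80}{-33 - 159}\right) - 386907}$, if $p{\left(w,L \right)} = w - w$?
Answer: $- \frac{4334464}{24762025} \approx -0.17504$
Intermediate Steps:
$p{\left(w,L \right)} = 0$
$\frac{128480 - 60754}{\left(203 p{\left(-18,5 \right)} + \frac{U{\left(11 \right)} - 80}{-33 - 159}\right) - 386907} = \frac{128480 - 60754}{\left(203 \cdot 0 + \frac{11 - 80}{-33 - 159}\right) - 386907} = \frac{67726}{\left(0 - \frac{69}{-192}\right) - 386907} = \frac{67726}{\left(0 - - \frac{23}{64}\right) - 386907} = \frac{67726}{\left(0 + \frac{23}{64}\right) - 386907} = \frac{67726}{\frac{23}{64} - 386907} = \frac{67726}{- \frac{24762025}{64}} = 67726 \left(- \frac{64}{24762025}\right) = - \frac{4334464}{24762025}$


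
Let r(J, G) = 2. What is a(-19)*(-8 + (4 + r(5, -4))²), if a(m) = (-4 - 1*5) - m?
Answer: 280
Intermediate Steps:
a(m) = -9 - m (a(m) = (-4 - 5) - m = -9 - m)
a(-19)*(-8 + (4 + r(5, -4))²) = (-9 - 1*(-19))*(-8 + (4 + 2)²) = (-9 + 19)*(-8 + 6²) = 10*(-8 + 36) = 10*28 = 280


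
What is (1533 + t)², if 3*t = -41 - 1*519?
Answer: 16313521/9 ≈ 1.8126e+6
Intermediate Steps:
t = -560/3 (t = (-41 - 1*519)/3 = (-41 - 519)/3 = (⅓)*(-560) = -560/3 ≈ -186.67)
(1533 + t)² = (1533 - 560/3)² = (4039/3)² = 16313521/9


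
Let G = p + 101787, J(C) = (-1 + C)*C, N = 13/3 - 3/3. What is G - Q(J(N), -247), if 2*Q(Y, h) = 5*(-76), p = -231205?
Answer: -129228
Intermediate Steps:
N = 10/3 (N = 13*(1/3) - 3*1/3 = 13/3 - 1 = 10/3 ≈ 3.3333)
J(C) = C*(-1 + C)
G = -129418 (G = -231205 + 101787 = -129418)
Q(Y, h) = -190 (Q(Y, h) = (5*(-76))/2 = (1/2)*(-380) = -190)
G - Q(J(N), -247) = -129418 - 1*(-190) = -129418 + 190 = -129228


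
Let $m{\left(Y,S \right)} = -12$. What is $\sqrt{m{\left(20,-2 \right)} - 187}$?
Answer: $i \sqrt{199} \approx 14.107 i$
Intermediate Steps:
$\sqrt{m{\left(20,-2 \right)} - 187} = \sqrt{-12 - 187} = \sqrt{-199} = i \sqrt{199}$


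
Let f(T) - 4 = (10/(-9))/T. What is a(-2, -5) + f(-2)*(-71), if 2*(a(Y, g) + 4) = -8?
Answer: -2983/9 ≈ -331.44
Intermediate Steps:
f(T) = 4 - 10/(9*T) (f(T) = 4 + (10/(-9))/T = 4 + (10*(-1/9))/T = 4 - 10/(9*T))
a(Y, g) = -8 (a(Y, g) = -4 + (1/2)*(-8) = -4 - 4 = -8)
a(-2, -5) + f(-2)*(-71) = -8 + (4 - 10/9/(-2))*(-71) = -8 + (4 - 10/9*(-1/2))*(-71) = -8 + (4 + 5/9)*(-71) = -8 + (41/9)*(-71) = -8 - 2911/9 = -2983/9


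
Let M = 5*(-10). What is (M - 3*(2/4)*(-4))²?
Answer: 1936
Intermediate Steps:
M = -50
(M - 3*(2/4)*(-4))² = (-50 - 3*(2/4)*(-4))² = (-50 - 3*(2*(¼))*(-4))² = (-50 - 3*(½)*(-4))² = (-50 - 3*(-4)/2)² = (-50 - 1*(-6))² = (-50 + 6)² = (-44)² = 1936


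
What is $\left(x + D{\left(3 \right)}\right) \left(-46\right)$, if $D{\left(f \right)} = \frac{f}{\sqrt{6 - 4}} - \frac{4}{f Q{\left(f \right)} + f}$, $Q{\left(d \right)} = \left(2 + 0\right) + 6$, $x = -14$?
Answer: $\frac{17572}{27} - 69 \sqrt{2} \approx 553.23$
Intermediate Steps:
$Q{\left(d \right)} = 8$ ($Q{\left(d \right)} = 2 + 6 = 8$)
$D{\left(f \right)} = - \frac{4}{9 f} + \frac{f \sqrt{2}}{2}$ ($D{\left(f \right)} = \frac{f}{\sqrt{6 - 4}} - \frac{4}{f 8 + f} = \frac{f}{\sqrt{2}} - \frac{4}{8 f + f} = f \frac{\sqrt{2}}{2} - \frac{4}{9 f} = \frac{f \sqrt{2}}{2} - 4 \frac{1}{9 f} = \frac{f \sqrt{2}}{2} - \frac{4}{9 f} = - \frac{4}{9 f} + \frac{f \sqrt{2}}{2}$)
$\left(x + D{\left(3 \right)}\right) \left(-46\right) = \left(-14 + \left(- \frac{4}{9 \cdot 3} + \frac{1}{2} \cdot 3 \sqrt{2}\right)\right) \left(-46\right) = \left(-14 + \left(\left(- \frac{4}{9}\right) \frac{1}{3} + \frac{3 \sqrt{2}}{2}\right)\right) \left(-46\right) = \left(-14 - \left(\frac{4}{27} - \frac{3 \sqrt{2}}{2}\right)\right) \left(-46\right) = \left(- \frac{382}{27} + \frac{3 \sqrt{2}}{2}\right) \left(-46\right) = \frac{17572}{27} - 69 \sqrt{2}$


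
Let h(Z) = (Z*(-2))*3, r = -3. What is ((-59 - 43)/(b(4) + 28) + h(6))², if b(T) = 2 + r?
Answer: 128164/81 ≈ 1582.3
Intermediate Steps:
b(T) = -1 (b(T) = 2 - 3 = -1)
h(Z) = -6*Z (h(Z) = -2*Z*3 = -6*Z)
((-59 - 43)/(b(4) + 28) + h(6))² = ((-59 - 43)/(-1 + 28) - 6*6)² = (-102/27 - 36)² = (-102*1/27 - 36)² = (-34/9 - 36)² = (-358/9)² = 128164/81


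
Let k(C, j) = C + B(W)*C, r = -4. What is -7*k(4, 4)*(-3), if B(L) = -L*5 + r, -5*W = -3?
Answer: -504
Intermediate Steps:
W = 3/5 (W = -1/5*(-3) = 3/5 ≈ 0.60000)
B(L) = -4 - 5*L (B(L) = -L*5 - 4 = -5*L - 4 = -4 - 5*L)
k(C, j) = -6*C (k(C, j) = C + (-4 - 5*3/5)*C = C + (-4 - 3)*C = C - 7*C = -6*C)
-7*k(4, 4)*(-3) = -(-42)*4*(-3) = -7*(-24)*(-3) = 168*(-3) = -504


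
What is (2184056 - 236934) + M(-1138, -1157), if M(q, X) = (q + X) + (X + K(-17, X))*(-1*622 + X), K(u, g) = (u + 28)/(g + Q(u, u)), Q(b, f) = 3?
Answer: 4619631589/1154 ≈ 4.0031e+6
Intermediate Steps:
K(u, g) = (28 + u)/(3 + g) (K(u, g) = (u + 28)/(g + 3) = (28 + u)/(3 + g))
M(q, X) = X + q + (-622 + X)*(X + 11/(3 + X)) (M(q, X) = (q + X) + (X + (28 - 17)/(3 + X))*(-1*622 + X) = (X + q) + (X + 11/(3 + X))*(-622 + X) = (X + q) + (-622 + X)*(X + 11/(3 + X)) = X + q + (-622 + X)*(X + 11/(3 + X)))
(2184056 - 236934) + M(-1138, -1157) = (2184056 - 236934) + (-6842 + 11*(-1157) + (3 - 1157)*(-1138 + (-1157)² - 621*(-1157)))/(3 - 1157) = 1947122 + (-6842 - 12727 - 1154*(-1138 + 1338649 + 718497))/(-1154) = 1947122 - (-6842 - 12727 - 1154*2056008)/1154 = 1947122 - (-6842 - 12727 - 2372633232)/1154 = 1947122 - 1/1154*(-2372652801) = 1947122 + 2372652801/1154 = 4619631589/1154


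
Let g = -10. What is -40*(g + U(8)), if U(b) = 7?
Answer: 120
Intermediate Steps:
-40*(g + U(8)) = -40*(-10 + 7) = -40*(-3) = 120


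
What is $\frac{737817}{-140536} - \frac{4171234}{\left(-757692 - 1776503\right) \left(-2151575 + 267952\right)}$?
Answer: $- \frac{3521946417068578669}{670844097229727960} \approx -5.25$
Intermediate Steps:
$\frac{737817}{-140536} - \frac{4171234}{\left(-757692 - 1776503\right) \left(-2151575 + 267952\right)} = 737817 \left(- \frac{1}{140536}\right) - \frac{4171234}{\left(-2534195\right) \left(-1883623\right)} = - \frac{737817}{140536} - \frac{4171234}{4773467988485} = - \frac{3521946417068578669}{670844097229727960}$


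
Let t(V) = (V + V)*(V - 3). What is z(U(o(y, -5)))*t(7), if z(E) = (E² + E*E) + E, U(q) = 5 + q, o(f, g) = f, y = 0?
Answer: 3080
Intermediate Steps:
t(V) = 2*V*(-3 + V) (t(V) = (2*V)*(-3 + V) = 2*V*(-3 + V))
z(E) = E + 2*E² (z(E) = (E² + E²) + E = 2*E² + E = E + 2*E²)
z(U(o(y, -5)))*t(7) = ((5 + 0)*(1 + 2*(5 + 0)))*(2*7*(-3 + 7)) = (5*(1 + 2*5))*(2*7*4) = (5*(1 + 10))*56 = (5*11)*56 = 55*56 = 3080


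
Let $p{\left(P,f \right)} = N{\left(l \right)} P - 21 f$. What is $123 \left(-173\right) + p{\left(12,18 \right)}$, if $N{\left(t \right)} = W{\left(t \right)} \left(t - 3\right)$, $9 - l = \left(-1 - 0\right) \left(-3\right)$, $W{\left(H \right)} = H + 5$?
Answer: $-21261$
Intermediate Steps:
$W{\left(H \right)} = 5 + H$
$l = 6$ ($l = 9 - \left(-1 - 0\right) \left(-3\right) = 9 - \left(-1 + 0\right) \left(-3\right) = 9 - \left(-1\right) \left(-3\right) = 9 - 3 = 6$)
$N{\left(t \right)} = \left(-3 + t\right) \left(5 + t\right)$ ($N{\left(t \right)} = \left(5 + t\right) \left(t - 3\right) = \left(5 + t\right) \left(-3 + t\right) = \left(-3 + t\right) \left(5 + t\right)$)
$p{\left(P,f \right)} = - 21 f + 33 P$ ($p{\left(P,f \right)} = \left(-3 + 6\right) \left(5 + 6\right) P - 21 f = 3 \cdot 11 P - 21 f = 33 P - 21 f = - 21 f + 33 P$)
$123 \left(-173\right) + p{\left(12,18 \right)} = 123 \left(-173\right) + \left(\left(-21\right) 18 + 33 \cdot 12\right) = -21279 + \left(-378 + 396\right) = -21279 + 18 = -21261$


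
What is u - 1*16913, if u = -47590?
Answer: -64503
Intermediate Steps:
u - 1*16913 = -47590 - 1*16913 = -47590 - 16913 = -64503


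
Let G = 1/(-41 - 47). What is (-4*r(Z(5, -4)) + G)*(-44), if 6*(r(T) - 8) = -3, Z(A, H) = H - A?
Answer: 2641/2 ≈ 1320.5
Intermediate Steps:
G = -1/88 (G = 1/(-88) = -1/88 ≈ -0.011364)
r(T) = 15/2 (r(T) = 8 + (⅙)*(-3) = 8 - ½ = 15/2)
(-4*r(Z(5, -4)) + G)*(-44) = (-4*15/2 - 1/88)*(-44) = (-30 - 1/88)*(-44) = -2641/88*(-44) = 2641/2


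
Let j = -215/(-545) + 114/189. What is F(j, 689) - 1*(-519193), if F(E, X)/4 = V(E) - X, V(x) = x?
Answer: 3546400283/6867 ≈ 5.1644e+5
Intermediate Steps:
j = 6851/6867 (j = -215*(-1/545) + 114*(1/189) = 43/109 + 38/63 = 6851/6867 ≈ 0.99767)
F(E, X) = -4*X + 4*E (F(E, X) = 4*(E - X) = -4*X + 4*E)
F(j, 689) - 1*(-519193) = (-4*689 + 4*(6851/6867)) - 1*(-519193) = (-2756 + 27404/6867) + 519193 = -18898048/6867 + 519193 = 3546400283/6867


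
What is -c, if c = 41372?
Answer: -41372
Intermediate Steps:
-c = -1*41372 = -41372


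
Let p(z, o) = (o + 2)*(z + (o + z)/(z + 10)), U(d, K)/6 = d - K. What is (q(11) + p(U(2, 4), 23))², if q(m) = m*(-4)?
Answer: 927369/4 ≈ 2.3184e+5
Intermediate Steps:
U(d, K) = -6*K + 6*d (U(d, K) = 6*(d - K) = -6*K + 6*d)
p(z, o) = (2 + o)*(z + (o + z)/(10 + z))
q(m) = -4*m
(q(11) + p(U(2, 4), 23))² = (-4*11 + (23² + 2*23 + 2*(-6*4 + 6*2)² + 22*(-6*4 + 6*2) + 23*(-6*4 + 6*2)² + 11*23*(-6*4 + 6*2))/(10 + (-6*4 + 6*2)))² = (-44 + (529 + 46 + 2*(-24 + 12)² + 22*(-24 + 12) + 23*(-24 + 12)² + 11*23*(-24 + 12))/(10 + (-24 + 12)))² = (-44 + (529 + 46 + 2*(-12)² + 22*(-12) + 23*(-12)² + 11*23*(-12))/(10 - 12))² = (-44 + (529 + 46 + 2*144 - 264 + 23*144 - 3036)/(-2))² = (-44 - (529 + 46 + 288 - 264 + 3312 - 3036)/2)² = (-44 - ½*875)² = (-44 - 875/2)² = (-963/2)² = 927369/4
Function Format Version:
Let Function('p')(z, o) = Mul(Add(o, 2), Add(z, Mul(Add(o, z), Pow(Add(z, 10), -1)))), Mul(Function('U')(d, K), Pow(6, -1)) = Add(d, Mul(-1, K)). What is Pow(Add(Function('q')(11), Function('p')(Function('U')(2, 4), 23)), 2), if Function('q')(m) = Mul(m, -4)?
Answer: Rational(927369, 4) ≈ 2.3184e+5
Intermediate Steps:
Function('U')(d, K) = Add(Mul(-6, K), Mul(6, d)) (Function('U')(d, K) = Mul(6, Add(d, Mul(-1, K))) = Add(Mul(-6, K), Mul(6, d)))
Function('p')(z, o) = Mul(Add(2, o), Add(z, Mul(Pow(Add(10, z), -1), Add(o, z)))) (Function('p')(z, o) = Mul(Add(2, o), Add(z, Mul(Add(o, z), Pow(Add(10, z), -1)))) = Mul(Add(2, o), Add(z, Mul(Pow(Add(10, z), -1), Add(o, z)))))
Function('q')(m) = Mul(-4, m)
Pow(Add(Function('q')(11), Function('p')(Function('U')(2, 4), 23)), 2) = Pow(Add(Mul(-4, 11), Mul(Pow(Add(10, Add(Mul(-6, 4), Mul(6, 2))), -1), Add(Pow(23, 2), Mul(2, 23), Mul(2, Pow(Add(Mul(-6, 4), Mul(6, 2)), 2)), Mul(22, Add(Mul(-6, 4), Mul(6, 2))), Mul(23, Pow(Add(Mul(-6, 4), Mul(6, 2)), 2)), Mul(11, 23, Add(Mul(-6, 4), Mul(6, 2)))))), 2) = Pow(Add(-44, Mul(Pow(Add(10, Add(-24, 12)), -1), Add(529, 46, Mul(2, Pow(Add(-24, 12), 2)), Mul(22, Add(-24, 12)), Mul(23, Pow(Add(-24, 12), 2)), Mul(11, 23, Add(-24, 12))))), 2) = Pow(Add(-44, Mul(Pow(Add(10, -12), -1), Add(529, 46, Mul(2, Pow(-12, 2)), Mul(22, -12), Mul(23, Pow(-12, 2)), Mul(11, 23, -12)))), 2) = Pow(Add(-44, Mul(Pow(-2, -1), Add(529, 46, Mul(2, 144), -264, Mul(23, 144), -3036))), 2) = Pow(Add(-44, Mul(Rational(-1, 2), Add(529, 46, 288, -264, 3312, -3036))), 2) = Pow(Add(-44, Mul(Rational(-1, 2), 875)), 2) = Pow(Add(-44, Rational(-875, 2)), 2) = Pow(Rational(-963, 2), 2) = Rational(927369, 4)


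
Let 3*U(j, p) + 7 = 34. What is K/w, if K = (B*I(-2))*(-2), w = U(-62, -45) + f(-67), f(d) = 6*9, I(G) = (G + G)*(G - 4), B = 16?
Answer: -256/21 ≈ -12.190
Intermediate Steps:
U(j, p) = 9 (U(j, p) = -7/3 + (1/3)*34 = -7/3 + 34/3 = 9)
I(G) = 2*G*(-4 + G) (I(G) = (2*G)*(-4 + G) = 2*G*(-4 + G))
f(d) = 54
w = 63 (w = 9 + 54 = 63)
K = -768 (K = (16*(2*(-2)*(-4 - 2)))*(-2) = (16*(2*(-2)*(-6)))*(-2) = (16*24)*(-2) = 384*(-2) = -768)
K/w = -768/63 = -768*1/63 = -256/21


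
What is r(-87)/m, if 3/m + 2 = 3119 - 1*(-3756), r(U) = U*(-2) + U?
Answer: 199317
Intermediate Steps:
r(U) = -U (r(U) = -2*U + U = -U)
m = 1/2291 (m = 3/(-2 + (3119 - 1*(-3756))) = 3/(-2 + (3119 + 3756)) = 3/(-2 + 6875) = 3/6873 = 3*(1/6873) = 1/2291 ≈ 0.00043649)
r(-87)/m = (-1*(-87))/(1/2291) = 87*2291 = 199317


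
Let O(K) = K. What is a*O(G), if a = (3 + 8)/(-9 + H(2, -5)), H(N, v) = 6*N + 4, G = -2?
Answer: -22/7 ≈ -3.1429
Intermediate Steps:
H(N, v) = 4 + 6*N
a = 11/7 (a = (3 + 8)/(-9 + (4 + 6*2)) = 11/(-9 + (4 + 12)) = 11/(-9 + 16) = 11/7 ≈ 1.5714)
a*O(G) = (11/7)*(-2) = -22/7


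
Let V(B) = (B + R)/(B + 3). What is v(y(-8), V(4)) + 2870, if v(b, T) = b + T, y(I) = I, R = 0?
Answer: 20038/7 ≈ 2862.6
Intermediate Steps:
V(B) = B/(3 + B) (V(B) = (B + 0)/(B + 3) = B/(3 + B))
v(b, T) = T + b
v(y(-8), V(4)) + 2870 = (4/(3 + 4) - 8) + 2870 = (4/7 - 8) + 2870 = -52/7 + 2870 = 20038/7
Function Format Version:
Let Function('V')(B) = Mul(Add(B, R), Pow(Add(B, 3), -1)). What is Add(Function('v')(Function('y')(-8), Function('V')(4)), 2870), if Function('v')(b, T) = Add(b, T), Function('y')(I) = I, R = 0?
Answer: Rational(20038, 7) ≈ 2862.6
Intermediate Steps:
Function('V')(B) = Mul(B, Pow(Add(3, B), -1)) (Function('V')(B) = Mul(Add(B, 0), Pow(Add(B, 3), -1)) = Mul(B, Pow(Add(3, B), -1)))
Function('v')(b, T) = Add(T, b)
Add(Function('v')(Function('y')(-8), Function('V')(4)), 2870) = Add(Add(Mul(4, Pow(Add(3, 4), -1)), -8), 2870) = Add(Add(Mul(4, Pow(7, -1)), -8), 2870) = Add(Add(Mul(4, Rational(1, 7)), -8), 2870) = Add(Add(Rational(4, 7), -8), 2870) = Add(Rational(-52, 7), 2870) = Rational(20038, 7)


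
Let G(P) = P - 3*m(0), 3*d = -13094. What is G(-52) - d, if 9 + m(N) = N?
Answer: 13019/3 ≈ 4339.7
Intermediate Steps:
d = -13094/3 (d = (⅓)*(-13094) = -13094/3 ≈ -4364.7)
m(N) = -9 + N
G(P) = 27 + P (G(P) = P - 3*(-9 + 0) = P - 3*(-9) = P + 27 = 27 + P)
G(-52) - d = (27 - 52) - 1*(-13094/3) = -25 + 13094/3 = 13019/3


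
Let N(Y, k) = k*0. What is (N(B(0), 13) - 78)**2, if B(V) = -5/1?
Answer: 6084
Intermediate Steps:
B(V) = -5 (B(V) = -5*1 = -5)
N(Y, k) = 0
(N(B(0), 13) - 78)**2 = (0 - 78)**2 = (-78)**2 = 6084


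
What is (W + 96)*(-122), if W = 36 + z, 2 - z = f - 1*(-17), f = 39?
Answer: -9516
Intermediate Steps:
z = -54 (z = 2 - (39 - 1*(-17)) = 2 - (39 + 17) = 2 - 1*56 = 2 - 56 = -54)
W = -18 (W = 36 - 54 = -18)
(W + 96)*(-122) = (-18 + 96)*(-122) = 78*(-122) = -9516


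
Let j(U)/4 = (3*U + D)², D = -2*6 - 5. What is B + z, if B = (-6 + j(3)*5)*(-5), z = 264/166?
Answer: -528578/83 ≈ -6368.4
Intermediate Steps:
D = -17 (D = -12 - 5 = -17)
j(U) = 4*(-17 + 3*U)² (j(U) = 4*(3*U - 17)² = 4*(-17 + 3*U)²)
z = 132/83 (z = 264*(1/166) = 132/83 ≈ 1.5904)
B = -6370 (B = (-6 + (4*(-17 + 3*3)²)*5)*(-5) = (-6 + (4*(-17 + 9)²)*5)*(-5) = (-6 + (4*(-8)²)*5)*(-5) = (-6 + (4*64)*5)*(-5) = (-6 + 256*5)*(-5) = (-6 + 1280)*(-5) = 1274*(-5) = -6370)
B + z = -6370 + 132/83 = -528578/83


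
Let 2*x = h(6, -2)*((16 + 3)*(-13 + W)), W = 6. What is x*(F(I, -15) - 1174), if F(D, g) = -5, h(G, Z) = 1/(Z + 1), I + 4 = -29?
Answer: -156807/2 ≈ -78404.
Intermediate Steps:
I = -33 (I = -4 - 29 = -33)
h(G, Z) = 1/(1 + Z)
x = 133/2 (x = (((16 + 3)*(-13 + 6))/(1 - 2))/2 = ((19*(-7))/(-1))/2 = (-1*(-133))/2 = (1/2)*133 = 133/2 ≈ 66.500)
x*(F(I, -15) - 1174) = 133*(-5 - 1174)/2 = (133/2)*(-1179) = -156807/2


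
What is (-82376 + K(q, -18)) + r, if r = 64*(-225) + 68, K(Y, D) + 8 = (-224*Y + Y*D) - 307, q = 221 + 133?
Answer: -182691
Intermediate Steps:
q = 354
K(Y, D) = -315 - 224*Y + D*Y (K(Y, D) = -8 + ((-224*Y + Y*D) - 307) = -8 + ((-224*Y + D*Y) - 307) = -8 + (-307 - 224*Y + D*Y) = -315 - 224*Y + D*Y)
r = -14332 (r = -14400 + 68 = -14332)
(-82376 + K(q, -18)) + r = (-82376 + (-315 - 224*354 - 18*354)) - 14332 = (-82376 + (-315 - 79296 - 6372)) - 14332 = (-82376 - 85983) - 14332 = -168359 - 14332 = -182691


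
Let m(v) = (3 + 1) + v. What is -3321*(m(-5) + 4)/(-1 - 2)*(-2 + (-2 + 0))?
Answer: -13284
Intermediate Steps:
m(v) = 4 + v
-3321*(m(-5) + 4)/(-1 - 2)*(-2 + (-2 + 0)) = -3321*((4 - 5) + 4)/(-1 - 2)*(-2 + (-2 + 0)) = -3321*(-1 + 4)/(-3)*(-2 - 2) = -3321*3*(-⅓)*(-4) = -(-3321)*(-4) = -3321*4 = -13284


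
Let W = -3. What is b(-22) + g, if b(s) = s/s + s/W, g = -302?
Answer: -881/3 ≈ -293.67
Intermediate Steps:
b(s) = 1 - s/3 (b(s) = s/s + s/(-3) = 1 + s*(-⅓) = 1 - s/3)
b(-22) + g = (1 - ⅓*(-22)) - 302 = (1 + 22/3) - 302 = 25/3 - 302 = -881/3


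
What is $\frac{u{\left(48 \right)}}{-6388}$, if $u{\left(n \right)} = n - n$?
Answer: $0$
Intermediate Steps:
$u{\left(n \right)} = 0$
$\frac{u{\left(48 \right)}}{-6388} = \frac{0}{-6388} = 0 \left(- \frac{1}{6388}\right) = 0$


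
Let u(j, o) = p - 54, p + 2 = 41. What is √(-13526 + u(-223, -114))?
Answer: I*√13541 ≈ 116.37*I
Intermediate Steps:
p = 39 (p = -2 + 41 = 39)
u(j, o) = -15 (u(j, o) = 39 - 54 = -15)
√(-13526 + u(-223, -114)) = √(-13526 - 15) = √(-13541) = I*√13541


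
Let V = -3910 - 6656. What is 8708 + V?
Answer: -1858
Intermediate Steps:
V = -10566
8708 + V = 8708 - 10566 = -1858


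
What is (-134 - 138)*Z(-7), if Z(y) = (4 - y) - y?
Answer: -4896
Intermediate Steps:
Z(y) = 4 - 2*y
(-134 - 138)*Z(-7) = (-134 - 138)*(4 - 2*(-7)) = -272*(4 + 14) = -272*18 = -4896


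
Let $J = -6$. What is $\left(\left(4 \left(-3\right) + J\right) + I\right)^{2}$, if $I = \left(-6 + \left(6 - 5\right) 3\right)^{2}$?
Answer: $81$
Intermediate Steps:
$I = 9$ ($I = \left(-6 + 1 \cdot 3\right)^{2} = \left(-6 + 3\right)^{2} = \left(-3\right)^{2} = 9$)
$\left(\left(4 \left(-3\right) + J\right) + I\right)^{2} = \left(\left(4 \left(-3\right) - 6\right) + 9\right)^{2} = \left(\left(-12 - 6\right) + 9\right)^{2} = \left(-18 + 9\right)^{2} = \left(-9\right)^{2} = 81$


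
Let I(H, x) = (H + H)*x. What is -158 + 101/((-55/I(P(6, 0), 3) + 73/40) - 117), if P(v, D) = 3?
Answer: -6761314/42563 ≈ -158.85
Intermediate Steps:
I(H, x) = 2*H*x (I(H, x) = (2*H)*x = 2*H*x)
-158 + 101/((-55/I(P(6, 0), 3) + 73/40) - 117) = -158 + 101/((-55/(2*3*3) + 73/40) - 117) = -158 + 101/((-55/18 + 73*(1/40)) - 117) = -158 + 101/((-55*1/18 + 73/40) - 117) = -158 + 101/((-55/18 + 73/40) - 117) = -158 + 101/(-443/360 - 117) = -158 + 101/(-42563/360) = -158 + 101*(-360/42563) = -158 - 36360/42563 = -6761314/42563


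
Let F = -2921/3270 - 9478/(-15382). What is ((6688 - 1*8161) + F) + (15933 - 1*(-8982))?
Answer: 589549251059/25149570 ≈ 23442.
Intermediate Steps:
F = -6968881/25149570 (F = -2921*1/3270 - 9478*(-1/15382) = -2921/3270 + 4739/7691 = -6968881/25149570 ≈ -0.27710)
((6688 - 1*8161) + F) + (15933 - 1*(-8982)) = ((6688 - 1*8161) - 6968881/25149570) + (15933 - 1*(-8982)) = ((6688 - 8161) - 6968881/25149570) + (15933 + 8982) = (-1473 - 6968881/25149570) + 24915 = -37052285491/25149570 + 24915 = 589549251059/25149570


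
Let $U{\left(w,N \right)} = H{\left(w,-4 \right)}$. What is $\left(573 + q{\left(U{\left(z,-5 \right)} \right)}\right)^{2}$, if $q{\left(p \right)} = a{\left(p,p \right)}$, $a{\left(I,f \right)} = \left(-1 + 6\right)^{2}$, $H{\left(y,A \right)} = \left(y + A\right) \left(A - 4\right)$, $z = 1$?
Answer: $357604$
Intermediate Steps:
$H{\left(y,A \right)} = \left(-4 + A\right) \left(A + y\right)$ ($H{\left(y,A \right)} = \left(A + y\right) \left(-4 + A\right) = \left(-4 + A\right) \left(A + y\right)$)
$U{\left(w,N \right)} = 32 - 8 w$ ($U{\left(w,N \right)} = \left(-4\right)^{2} - -16 - 4 w - 4 w = 16 + 16 - 4 w - 4 w = 32 - 8 w$)
$a{\left(I,f \right)} = 25$ ($a{\left(I,f \right)} = 5^{2} = 25$)
$q{\left(p \right)} = 25$
$\left(573 + q{\left(U{\left(z,-5 \right)} \right)}\right)^{2} = \left(573 + 25\right)^{2} = 598^{2} = 357604$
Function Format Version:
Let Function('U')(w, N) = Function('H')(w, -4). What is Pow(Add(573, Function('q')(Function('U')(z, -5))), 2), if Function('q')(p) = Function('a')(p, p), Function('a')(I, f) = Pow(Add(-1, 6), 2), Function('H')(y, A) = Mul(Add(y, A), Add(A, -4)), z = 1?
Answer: 357604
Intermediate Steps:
Function('H')(y, A) = Mul(Add(-4, A), Add(A, y)) (Function('H')(y, A) = Mul(Add(A, y), Add(-4, A)) = Mul(Add(-4, A), Add(A, y)))
Function('U')(w, N) = Add(32, Mul(-8, w)) (Function('U')(w, N) = Add(Pow(-4, 2), Mul(-4, -4), Mul(-4, w), Mul(-4, w)) = Add(16, 16, Mul(-4, w), Mul(-4, w)) = Add(32, Mul(-8, w)))
Function('a')(I, f) = 25 (Function('a')(I, f) = Pow(5, 2) = 25)
Function('q')(p) = 25
Pow(Add(573, Function('q')(Function('U')(z, -5))), 2) = Pow(Add(573, 25), 2) = Pow(598, 2) = 357604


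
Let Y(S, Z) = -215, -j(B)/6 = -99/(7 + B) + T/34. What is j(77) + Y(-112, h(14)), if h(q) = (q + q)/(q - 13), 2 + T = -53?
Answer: -47177/238 ≈ -198.22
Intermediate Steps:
T = -55 (T = -2 - 53 = -55)
h(q) = 2*q/(-13 + q) (h(q) = (2*q)/(-13 + q) = 2*q/(-13 + q))
j(B) = 165/17 + 594/(7 + B) (j(B) = -6*(-99/(7 + B) - 55/34) = -6*(-55/34 - 99/(7 + B)) = 165/17 + 594/(7 + B))
j(77) + Y(-112, h(14)) = 33*(341 + 5*77)/(17*(7 + 77)) - 215 = (33/17)*(341 + 385)/84 - 215 = (33/17)*(1/84)*726 - 215 = 3993/238 - 215 = -47177/238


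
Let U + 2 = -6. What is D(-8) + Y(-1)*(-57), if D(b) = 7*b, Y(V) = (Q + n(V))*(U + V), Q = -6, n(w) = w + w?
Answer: -4160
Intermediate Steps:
U = -8 (U = -2 - 6 = -8)
n(w) = 2*w
Y(V) = (-8 + V)*(-6 + 2*V) (Y(V) = (-6 + 2*V)*(-8 + V) = (-8 + V)*(-6 + 2*V))
D(-8) + Y(-1)*(-57) = 7*(-8) + (48 - 22*(-1) + 2*(-1)**2)*(-57) = -56 + (48 + 22 + 2*1)*(-57) = -56 + (48 + 22 + 2)*(-57) = -56 + 72*(-57) = -56 - 4104 = -4160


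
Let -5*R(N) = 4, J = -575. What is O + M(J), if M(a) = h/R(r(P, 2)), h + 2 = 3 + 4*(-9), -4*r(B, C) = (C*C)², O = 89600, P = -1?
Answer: 358575/4 ≈ 89644.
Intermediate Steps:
r(B, C) = -C⁴/4
R(N) = -⅘ (R(N) = -⅕*4 = -⅘)
h = -35 (h = -2 + (3 + 4*(-9)) = -2 + (3 - 36) = -2 - 33 = -35)
M(a) = 175/4 (M(a) = -35/(-⅘) = -35*(-5/4) = 175/4)
O + M(J) = 89600 + 175/4 = 358575/4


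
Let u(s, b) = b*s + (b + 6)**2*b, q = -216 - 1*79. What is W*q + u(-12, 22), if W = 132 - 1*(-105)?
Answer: -52931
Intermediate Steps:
W = 237 (W = 132 + 105 = 237)
q = -295 (q = -216 - 79 = -295)
u(s, b) = b*s + b*(6 + b)**2 (u(s, b) = b*s + (6 + b)**2*b = b*s + b*(6 + b)**2)
W*q + u(-12, 22) = 237*(-295) + 22*(-12 + (6 + 22)**2) = -69915 + 22*(-12 + 28**2) = -69915 + 22*(-12 + 784) = -69915 + 22*772 = -69915 + 16984 = -52931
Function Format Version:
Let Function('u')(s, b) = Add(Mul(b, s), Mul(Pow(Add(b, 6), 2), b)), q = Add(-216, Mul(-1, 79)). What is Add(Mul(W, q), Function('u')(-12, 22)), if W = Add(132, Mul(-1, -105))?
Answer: -52931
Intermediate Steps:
W = 237 (W = Add(132, 105) = 237)
q = -295 (q = Add(-216, -79) = -295)
Function('u')(s, b) = Add(Mul(b, s), Mul(b, Pow(Add(6, b), 2))) (Function('u')(s, b) = Add(Mul(b, s), Mul(Pow(Add(6, b), 2), b)) = Add(Mul(b, s), Mul(b, Pow(Add(6, b), 2))))
Add(Mul(W, q), Function('u')(-12, 22)) = Add(Mul(237, -295), Mul(22, Add(-12, Pow(Add(6, 22), 2)))) = Add(-69915, Mul(22, Add(-12, Pow(28, 2)))) = Add(-69915, Mul(22, Add(-12, 784))) = Add(-69915, Mul(22, 772)) = Add(-69915, 16984) = -52931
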